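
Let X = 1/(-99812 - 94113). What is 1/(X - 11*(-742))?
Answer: 193925/1582815849 ≈ 0.00012252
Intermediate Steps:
X = -1/193925 (X = 1/(-193925) = -1/193925 ≈ -5.1566e-6)
1/(X - 11*(-742)) = 1/(-1/193925 - 11*(-742)) = 1/(-1/193925 + 8162) = 1/(1582815849/193925) = 193925/1582815849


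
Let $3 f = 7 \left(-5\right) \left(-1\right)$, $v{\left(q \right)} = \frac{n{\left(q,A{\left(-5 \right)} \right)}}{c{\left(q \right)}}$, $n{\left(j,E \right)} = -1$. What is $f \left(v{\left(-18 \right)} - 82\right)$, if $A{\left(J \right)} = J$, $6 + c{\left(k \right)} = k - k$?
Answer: $- \frac{17185}{18} \approx -954.72$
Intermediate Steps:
$c{\left(k \right)} = -6$ ($c{\left(k \right)} = -6 + \left(k - k\right) = -6 + 0 = -6$)
$v{\left(q \right)} = \frac{1}{6}$ ($v{\left(q \right)} = - \frac{1}{-6} = \left(-1\right) \left(- \frac{1}{6}\right) = \frac{1}{6}$)
$f = \frac{35}{3}$ ($f = \frac{7 \left(-5\right) \left(-1\right)}{3} = \frac{\left(-35\right) \left(-1\right)}{3} = \frac{1}{3} \cdot 35 = \frac{35}{3} \approx 11.667$)
$f \left(v{\left(-18 \right)} - 82\right) = \frac{35 \left(\frac{1}{6} - 82\right)}{3} = \frac{35}{3} \left(- \frac{491}{6}\right) = - \frac{17185}{18}$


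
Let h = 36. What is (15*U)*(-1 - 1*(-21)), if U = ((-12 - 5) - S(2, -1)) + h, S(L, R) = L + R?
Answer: 5400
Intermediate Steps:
U = 18 (U = ((-12 - 5) - (2 - 1)) + 36 = (-17 - 1*1) + 36 = (-17 - 1) + 36 = -18 + 36 = 18)
(15*U)*(-1 - 1*(-21)) = (15*18)*(-1 - 1*(-21)) = 270*(-1 + 21) = 270*20 = 5400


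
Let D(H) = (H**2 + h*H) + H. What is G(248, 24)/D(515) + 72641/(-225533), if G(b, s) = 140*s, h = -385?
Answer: -828586837/3043116769 ≈ -0.27228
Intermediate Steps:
D(H) = H**2 - 384*H (D(H) = (H**2 - 385*H) + H = H**2 - 384*H)
G(248, 24)/D(515) + 72641/(-225533) = (140*24)/((515*(-384 + 515))) + 72641/(-225533) = 3360/((515*131)) + 72641*(-1/225533) = 3360/67465 - 72641/225533 = 3360*(1/67465) - 72641/225533 = 672/13493 - 72641/225533 = -828586837/3043116769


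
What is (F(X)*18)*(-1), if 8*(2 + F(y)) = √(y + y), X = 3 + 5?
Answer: 27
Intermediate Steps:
X = 8
F(y) = -2 + √2*√y/8 (F(y) = -2 + √(y + y)/8 = -2 + √(2*y)/8 = -2 + (√2*√y)/8 = -2 + √2*√y/8)
(F(X)*18)*(-1) = ((-2 + √2*√8/8)*18)*(-1) = ((-2 + √2*(2*√2)/8)*18)*(-1) = ((-2 + ½)*18)*(-1) = -3/2*18*(-1) = -27*(-1) = 27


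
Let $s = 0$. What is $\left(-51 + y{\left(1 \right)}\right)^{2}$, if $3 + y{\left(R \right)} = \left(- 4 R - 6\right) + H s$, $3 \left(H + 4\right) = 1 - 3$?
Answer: $4096$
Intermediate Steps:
$H = - \frac{14}{3}$ ($H = -4 + \frac{1 - 3}{3} = -4 + \frac{1}{3} \left(-2\right) = -4 - \frac{2}{3} = - \frac{14}{3} \approx -4.6667$)
$y{\left(R \right)} = -9 - 4 R$ ($y{\left(R \right)} = -3 - \left(6 + 4 R\right) = -9 - 4 R$)
$\left(-51 + y{\left(1 \right)}\right)^{2} = \left(-51 - 13\right)^{2} = \left(-64\right)^{2} = 4096$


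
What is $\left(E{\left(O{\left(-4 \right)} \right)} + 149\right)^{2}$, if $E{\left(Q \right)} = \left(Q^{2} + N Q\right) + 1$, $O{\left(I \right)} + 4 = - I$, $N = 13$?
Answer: $22500$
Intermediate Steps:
$O{\left(I \right)} = -4 - I$
$E{\left(Q \right)} = 1 + Q^{2} + 13 Q$ ($E{\left(Q \right)} = \left(Q^{2} + 13 Q\right) + 1 = 1 + Q^{2} + 13 Q$)
$\left(E{\left(O{\left(-4 \right)} \right)} + 149\right)^{2} = \left(\left(1 + \left(-4 - -4\right)^{2} + 13 \left(-4 - -4\right)\right) + 149\right)^{2} = \left(\left(1 + \left(-4 + 4\right)^{2} + 13 \left(-4 + 4\right)\right) + 149\right)^{2} = \left(\left(1 + 0^{2} + 13 \cdot 0\right) + 149\right)^{2} = \left(\left(1 + 0 + 0\right) + 149\right)^{2} = \left(1 + 149\right)^{2} = 150^{2} = 22500$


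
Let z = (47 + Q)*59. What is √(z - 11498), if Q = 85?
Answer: I*√3710 ≈ 60.91*I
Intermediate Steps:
z = 7788 (z = (47 + 85)*59 = 132*59 = 7788)
√(z - 11498) = √(7788 - 11498) = √(-3710) = I*√3710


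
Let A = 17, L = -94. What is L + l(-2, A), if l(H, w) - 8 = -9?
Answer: -95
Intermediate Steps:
l(H, w) = -1 (l(H, w) = 8 - 9 = -1)
L + l(-2, A) = -94 - 1 = -95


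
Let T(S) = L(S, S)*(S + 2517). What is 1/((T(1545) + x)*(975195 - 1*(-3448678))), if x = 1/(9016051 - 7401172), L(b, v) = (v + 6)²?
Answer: 1614879/69808153800348206509027 ≈ 2.3133e-17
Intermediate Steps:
L(b, v) = (6 + v)²
x = 1/1614879 ≈ 6.1924e-7
T(S) = (6 + S)²*(2517 + S) (T(S) = (6 + S)²*(S + 2517) = (6 + S)²*(2517 + S))
1/((T(1545) + x)*(975195 - 1*(-3448678))) = 1/(((6 + 1545)²*(2517 + 1545) + 1/1614879)*(975195 - 1*(-3448678))) = 1/((1551²*4062 + 1/1614879)*(975195 + 3448678)) = 1/((2405601*4062 + 1/1614879)*4423873) = (1/4423873)/(9771551262 + 1/1614879) = (1/4423873)/(15779872930427299/1614879) = (1614879/15779872930427299)*(1/4423873) = 1614879/69808153800348206509027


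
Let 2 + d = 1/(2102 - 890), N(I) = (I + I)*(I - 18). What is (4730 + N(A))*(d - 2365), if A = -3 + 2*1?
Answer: -3419613176/303 ≈ -1.1286e+7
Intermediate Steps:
A = -1 (A = -3 + 2 = -1)
N(I) = 2*I*(-18 + I) (N(I) = (2*I)*(-18 + I) = 2*I*(-18 + I))
d = -2423/1212 (d = -2 + 1/(2102 - 890) = -2 + 1/1212 = -2423/1212 ≈ -1.9992)
(4730 + N(A))*(d - 2365) = (4730 + 2*(-1)*(-18 - 1))*(-2423/1212 - 2365) = (4730 + 2*(-1)*(-19))*(-2868803/1212) = (4730 + 38)*(-2868803/1212) = 4768*(-2868803/1212) = -3419613176/303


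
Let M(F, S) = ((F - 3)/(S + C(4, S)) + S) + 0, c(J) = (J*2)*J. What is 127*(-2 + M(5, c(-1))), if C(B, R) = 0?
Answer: 127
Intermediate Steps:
c(J) = 2*J**2 (c(J) = (2*J)*J = 2*J**2)
M(F, S) = S + (-3 + F)/S (M(F, S) = ((F - 3)/(S + 0) + S) + 0 = ((-3 + F)/S + S) + 0 = (S + (-3 + F)/S) + 0 = S + (-3 + F)/S)
127*(-2 + M(5, c(-1))) = 127*(-2 + (-3 + 5 + (2*(-1)**2)**2)/((2*(-1)**2))) = 127*(-2 + (-3 + 5 + (2*1)**2)/((2*1))) = 127*(-2 + (-3 + 5 + 2**2)/2) = 127*(-2 + (-3 + 5 + 4)/2) = 127*(-2 + (1/2)*6) = 127*(-2 + 3) = 127*1 = 127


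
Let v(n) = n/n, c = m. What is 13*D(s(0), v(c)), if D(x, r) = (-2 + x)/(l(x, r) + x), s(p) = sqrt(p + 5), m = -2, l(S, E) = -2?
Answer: 13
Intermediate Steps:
c = -2
s(p) = sqrt(5 + p)
v(n) = 1
D(x, r) = 1 (D(x, r) = (-2 + x)/(-2 + x) = 1)
13*D(s(0), v(c)) = 13*1 = 13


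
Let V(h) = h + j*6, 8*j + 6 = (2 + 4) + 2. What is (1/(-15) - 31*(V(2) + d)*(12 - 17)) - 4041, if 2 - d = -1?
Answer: -91007/30 ≈ -3033.6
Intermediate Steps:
j = ¼ (j = -¾ + ((2 + 4) + 2)/8 = -¾ + (6 + 2)/8 = -¾ + (⅛)*8 = -¾ + 1 = ¼ ≈ 0.25000)
V(h) = 3/2 + h (V(h) = h + (¼)*6 = h + 3/2 = 3/2 + h)
d = 3 (d = 2 - 1*(-1) = 2 + 1 = 3)
(1/(-15) - 31*(V(2) + d)*(12 - 17)) - 4041 = (1/(-15) - 31*((3/2 + 2) + 3)*(12 - 17)) - 4041 = (-1/15 - 31*(7/2 + 3)*(-5)) - 4041 = (-1/15 - 403*(-5)/2) - 4041 = (-1/15 - 31*(-65/2)) - 4041 = (-1/15 + 2015/2) - 4041 = 30223/30 - 4041 = -91007/30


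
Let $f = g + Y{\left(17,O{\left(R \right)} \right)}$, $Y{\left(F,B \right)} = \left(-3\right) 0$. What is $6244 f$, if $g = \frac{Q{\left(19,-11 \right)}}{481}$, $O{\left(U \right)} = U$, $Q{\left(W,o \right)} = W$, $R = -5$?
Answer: $\frac{118636}{481} \approx 246.64$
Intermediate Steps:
$Y{\left(F,B \right)} = 0$
$g = \frac{19}{481} \approx 0.039501$
$f = \frac{19}{481}$ ($f = \frac{19}{481} + 0 = \frac{19}{481} \approx 0.039501$)
$6244 f = 6244 \cdot \frac{19}{481} = \frac{118636}{481}$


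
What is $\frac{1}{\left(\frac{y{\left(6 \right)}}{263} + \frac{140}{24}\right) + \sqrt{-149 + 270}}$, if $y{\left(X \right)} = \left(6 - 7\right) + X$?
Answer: $\frac{1578}{26593} \approx 0.059339$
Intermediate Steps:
$y{\left(X \right)} = -1 + X$
$\frac{1}{\left(\frac{y{\left(6 \right)}}{263} + \frac{140}{24}\right) + \sqrt{-149 + 270}} = \frac{1}{\left(\frac{-1 + 6}{263} + \frac{140}{24}\right) + \sqrt{-149 + 270}} = \frac{1}{\left(5 \cdot \frac{1}{263} + 140 \cdot \frac{1}{24}\right) + \sqrt{121}} = \frac{1}{\left(\frac{5}{263} + \frac{35}{6}\right) + 11} = \frac{1}{\frac{9235}{1578} + 11} = \frac{1}{\frac{26593}{1578}} = \frac{1578}{26593}$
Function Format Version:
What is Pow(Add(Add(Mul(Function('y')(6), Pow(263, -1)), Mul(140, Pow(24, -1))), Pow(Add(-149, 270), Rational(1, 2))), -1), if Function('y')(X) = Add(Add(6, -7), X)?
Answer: Rational(1578, 26593) ≈ 0.059339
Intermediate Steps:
Function('y')(X) = Add(-1, X)
Pow(Add(Add(Mul(Function('y')(6), Pow(263, -1)), Mul(140, Pow(24, -1))), Pow(Add(-149, 270), Rational(1, 2))), -1) = Pow(Add(Add(Mul(Add(-1, 6), Pow(263, -1)), Mul(140, Pow(24, -1))), Pow(Add(-149, 270), Rational(1, 2))), -1) = Pow(Add(Add(Mul(5, Rational(1, 263)), Mul(140, Rational(1, 24))), Pow(121, Rational(1, 2))), -1) = Pow(Add(Add(Rational(5, 263), Rational(35, 6)), 11), -1) = Pow(Add(Rational(9235, 1578), 11), -1) = Pow(Rational(26593, 1578), -1) = Rational(1578, 26593)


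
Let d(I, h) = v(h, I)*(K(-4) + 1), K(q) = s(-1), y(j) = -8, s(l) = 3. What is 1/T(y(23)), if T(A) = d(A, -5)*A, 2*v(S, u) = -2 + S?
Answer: 1/112 ≈ 0.0089286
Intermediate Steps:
v(S, u) = -1 + S/2 (v(S, u) = (-2 + S)/2 = -1 + S/2)
K(q) = 3
d(I, h) = -4 + 2*h (d(I, h) = (-1 + h/2)*(3 + 1) = (-1 + h/2)*4 = -4 + 2*h)
T(A) = -14*A (T(A) = (-4 + 2*(-5))*A = (-4 - 10)*A = -14*A)
1/T(y(23)) = 1/(-14*(-8)) = 1/112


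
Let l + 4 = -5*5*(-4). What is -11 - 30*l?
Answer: -2891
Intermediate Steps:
l = 96 (l = -4 - 5*5*(-4) = -4 - 25*(-4) = -4 + 100 = 96)
-11 - 30*l = -11 - 30*96 = -11 - 2880 = -2891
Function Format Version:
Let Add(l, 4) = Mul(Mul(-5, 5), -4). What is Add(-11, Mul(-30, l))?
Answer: -2891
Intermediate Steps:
l = 96 (l = Add(-4, Mul(Mul(-5, 5), -4)) = Add(-4, Mul(-25, -4)) = Add(-4, 100) = 96)
Add(-11, Mul(-30, l)) = Add(-11, Mul(-30, 96)) = Add(-11, -2880) = -2891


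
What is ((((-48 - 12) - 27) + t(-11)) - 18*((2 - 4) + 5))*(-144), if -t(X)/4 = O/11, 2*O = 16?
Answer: 227952/11 ≈ 20723.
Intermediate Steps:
O = 8 (O = (½)*16 = 8)
t(X) = -32/11
((((-48 - 12) - 27) + t(-11)) - 18*((2 - 4) + 5))*(-144) = ((((-48 - 12) - 27) - 32/11) - 18*((2 - 4) + 5))*(-144) = (((-60 - 27) - 32/11) - 18*(-2 + 5))*(-144) = ((-87 - 32/11) - 18*3)*(-144) = (-989/11 - 54)*(-144) = -1583/11*(-144) = 227952/11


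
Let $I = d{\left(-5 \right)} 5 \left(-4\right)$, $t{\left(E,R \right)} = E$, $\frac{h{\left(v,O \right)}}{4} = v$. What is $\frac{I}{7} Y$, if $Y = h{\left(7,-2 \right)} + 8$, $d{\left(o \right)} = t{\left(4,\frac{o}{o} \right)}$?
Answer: $- \frac{2880}{7} \approx -411.43$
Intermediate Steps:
$h{\left(v,O \right)} = 4 v$
$d{\left(o \right)} = 4$
$Y = 36$ ($Y = 4 \cdot 7 + 8 = 28 + 8 = 36$)
$I = -80$ ($I = 4 \cdot 5 \left(-4\right) = 20 \left(-4\right) = -80$)
$\frac{I}{7} Y = \frac{1}{7} \left(-80\right) 36 = \left(- \frac{80}{7}\right) 36 = - \frac{2880}{7}$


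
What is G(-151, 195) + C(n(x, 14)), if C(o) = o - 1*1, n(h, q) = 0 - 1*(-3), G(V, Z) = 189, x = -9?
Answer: 191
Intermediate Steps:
n(h, q) = 3 (n(h, q) = 0 + 3 = 3)
C(o) = -1 + o (C(o) = o - 1 = -1 + o)
G(-151, 195) + C(n(x, 14)) = 189 + (-1 + 3) = 189 + 2 = 191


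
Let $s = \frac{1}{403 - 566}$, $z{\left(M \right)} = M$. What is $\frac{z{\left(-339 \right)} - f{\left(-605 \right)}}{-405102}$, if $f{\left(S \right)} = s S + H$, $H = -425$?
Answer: $- \frac{4471}{22010542} \approx -0.00020313$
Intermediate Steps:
$s = - \frac{1}{163}$ ($s = \frac{1}{-163} = - \frac{1}{163} \approx -0.006135$)
$f{\left(S \right)} = -425 - \frac{S}{163}$ ($f{\left(S \right)} = - \frac{S}{163} - 425 = -425 - \frac{S}{163}$)
$\frac{z{\left(-339 \right)} - f{\left(-605 \right)}}{-405102} = \frac{-339 - \left(-425 - - \frac{605}{163}\right)}{-405102} = \left(-339 - \left(-425 + \frac{605}{163}\right)\right) \left(- \frac{1}{405102}\right) = \left(-339 - - \frac{68670}{163}\right) \left(- \frac{1}{405102}\right) = \left(-339 + \frac{68670}{163}\right) \left(- \frac{1}{405102}\right) = \frac{13413}{163} \left(- \frac{1}{405102}\right) = - \frac{4471}{22010542}$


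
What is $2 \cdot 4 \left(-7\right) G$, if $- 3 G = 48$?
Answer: $896$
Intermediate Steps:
$G = -16$ ($G = \left(- \frac{1}{3}\right) 48 = -16$)
$2 \cdot 4 \left(-7\right) G = 2 \cdot 4 \left(-7\right) \left(-16\right) = 8 \left(-7\right) \left(-16\right) = \left(-56\right) \left(-16\right) = 896$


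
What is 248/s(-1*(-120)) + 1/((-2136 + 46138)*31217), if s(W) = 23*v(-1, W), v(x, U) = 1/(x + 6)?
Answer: 1703276938183/31593039982 ≈ 53.913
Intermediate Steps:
v(x, U) = 1/(6 + x)
s(W) = 23/5 (s(W) = 23/(6 - 1) = 23/5)
248/s(-1*(-120)) + 1/((-2136 + 46138)*31217) = 248/(23/5) + 1/((-2136 + 46138)*31217) = 248*(5/23) + (1/31217)/44002 = 1240/23 + (1/44002)*(1/31217) = 1240/23 + 1/1373610434 = 1703276938183/31593039982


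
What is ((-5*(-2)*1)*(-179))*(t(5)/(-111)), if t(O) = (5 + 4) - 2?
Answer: 12530/111 ≈ 112.88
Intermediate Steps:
t(O) = 7 (t(O) = 9 - 2 = 7)
((-5*(-2)*1)*(-179))*(t(5)/(-111)) = ((-5*(-2)*1)*(-179))*(7/(-111)) = ((10*1)*(-179))*(7*(-1/111)) = (10*(-179))*(-7/111) = -1790*(-7/111) = 12530/111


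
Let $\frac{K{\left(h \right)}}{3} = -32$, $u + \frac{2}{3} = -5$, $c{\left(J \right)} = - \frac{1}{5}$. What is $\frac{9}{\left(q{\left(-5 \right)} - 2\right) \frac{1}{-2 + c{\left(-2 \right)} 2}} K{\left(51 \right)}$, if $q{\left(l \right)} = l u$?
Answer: $\frac{31104}{395} \approx 78.744$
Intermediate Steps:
$c{\left(J \right)} = - \frac{1}{5}$ ($c{\left(J \right)} = \left(-1\right) \frac{1}{5} = - \frac{1}{5}$)
$u = - \frac{17}{3}$ ($u = - \frac{2}{3} - 5 = - \frac{17}{3} \approx -5.6667$)
$q{\left(l \right)} = - \frac{17 l}{3}$ ($q{\left(l \right)} = l \left(- \frac{17}{3}\right) = - \frac{17 l}{3}$)
$K{\left(h \right)} = -96$ ($K{\left(h \right)} = 3 \left(-32\right) = -96$)
$\frac{9}{\left(q{\left(-5 \right)} - 2\right) \frac{1}{-2 + c{\left(-2 \right)} 2}} K{\left(51 \right)} = \frac{9}{\left(\left(- \frac{17}{3}\right) \left(-5\right) - 2\right) \frac{1}{-2 - \frac{2}{5}}} \left(-96\right) = \frac{9}{\left(\frac{85}{3} - 2\right) \frac{1}{-2 - \frac{2}{5}}} \left(-96\right) = \frac{9}{\frac{79}{3} \frac{1}{- \frac{12}{5}}} \left(-96\right) = \frac{9}{\frac{79}{3} \left(- \frac{5}{12}\right)} \left(-96\right) = \frac{9}{- \frac{395}{36}} \left(-96\right) = 9 \left(- \frac{36}{395}\right) \left(-96\right) = \left(- \frac{324}{395}\right) \left(-96\right) = \frac{31104}{395}$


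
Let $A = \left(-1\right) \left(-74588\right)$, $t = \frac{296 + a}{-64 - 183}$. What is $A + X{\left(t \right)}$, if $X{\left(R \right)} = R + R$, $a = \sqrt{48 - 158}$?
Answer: $\frac{18422644}{247} - \frac{2 i \sqrt{110}}{247} \approx 74586.0 - 0.084924 i$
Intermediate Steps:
$a = i \sqrt{110}$ ($a = \sqrt{-110} = i \sqrt{110} \approx 10.488 i$)
$t = - \frac{296}{247} - \frac{i \sqrt{110}}{247}$ ($t = \frac{296 + i \sqrt{110}}{-64 - 183} = \frac{296 + i \sqrt{110}}{-247} = \left(296 + i \sqrt{110}\right) \left(- \frac{1}{247}\right) = - \frac{296}{247} - \frac{i \sqrt{110}}{247} \approx -1.1984 - 0.042462 i$)
$A = 74588$
$X{\left(R \right)} = 2 R$
$A + X{\left(t \right)} = 74588 + 2 \left(- \frac{296}{247} - \frac{i \sqrt{110}}{247}\right) = 74588 - \left(\frac{592}{247} + \frac{2 i \sqrt{110}}{247}\right) = \frac{18422644}{247} - \frac{2 i \sqrt{110}}{247}$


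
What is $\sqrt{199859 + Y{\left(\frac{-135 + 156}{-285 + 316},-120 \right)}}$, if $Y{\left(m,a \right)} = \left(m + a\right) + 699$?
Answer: $\frac{\sqrt{192621569}}{31} \approx 447.7$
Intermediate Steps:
$Y{\left(m,a \right)} = 699 + a + m$ ($Y{\left(m,a \right)} = \left(a + m\right) + 699 = 699 + a + m$)
$\sqrt{199859 + Y{\left(\frac{-135 + 156}{-285 + 316},-120 \right)}} = \sqrt{199859 + \left(699 - 120 + \frac{-135 + 156}{-285 + 316}\right)} = \sqrt{199859 + \left(699 - 120 + \frac{21}{31}\right)} = \sqrt{199859 + \frac{17970}{31}} = \sqrt{\frac{6213599}{31}} = \frac{\sqrt{192621569}}{31}$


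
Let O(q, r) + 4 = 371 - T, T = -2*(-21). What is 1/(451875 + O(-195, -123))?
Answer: 1/452200 ≈ 2.2114e-6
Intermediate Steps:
T = 42
O(q, r) = 325 (O(q, r) = -4 + (371 - 1*42) = -4 + (371 - 42) = -4 + 329 = 325)
1/(451875 + O(-195, -123)) = 1/(451875 + 325) = 1/452200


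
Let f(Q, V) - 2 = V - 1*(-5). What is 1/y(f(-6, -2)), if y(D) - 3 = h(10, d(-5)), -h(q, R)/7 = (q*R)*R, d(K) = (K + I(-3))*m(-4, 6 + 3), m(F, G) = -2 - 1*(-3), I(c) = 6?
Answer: -1/67 ≈ -0.014925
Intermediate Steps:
m(F, G) = 1 (m(F, G) = -2 + 3 = 1)
d(K) = 6 + K (d(K) = (K + 6)*1 = (6 + K)*1 = 6 + K)
h(q, R) = -7*q*R**2 (h(q, R) = -7*q*R*R = -7*R*q*R = -7*q*R**2)
f(Q, V) = 7 + V (f(Q, V) = 2 + (V - 1*(-5)) = 2 + (V + 5) = 2 + (5 + V) = 7 + V)
y(D) = -67 (y(D) = 3 - 7*10*(6 - 5)**2 = 3 - 7*10*1**2 = 3 - 7*10*1 = 3 - 70 = -67)
1/y(f(-6, -2)) = 1/(-67) = -1/67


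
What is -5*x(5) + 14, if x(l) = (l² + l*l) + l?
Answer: -261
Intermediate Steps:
x(l) = l + 2*l² (x(l) = (l² + l²) + l = 2*l² + l = l + 2*l²)
-5*x(5) + 14 = -25*(1 + 2*5) + 14 = -25*(1 + 10) + 14 = -25*11 + 14 = -5*55 + 14 = -275 + 14 = -261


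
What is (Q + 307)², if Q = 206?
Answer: 263169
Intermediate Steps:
(Q + 307)² = (206 + 307)² = 513² = 263169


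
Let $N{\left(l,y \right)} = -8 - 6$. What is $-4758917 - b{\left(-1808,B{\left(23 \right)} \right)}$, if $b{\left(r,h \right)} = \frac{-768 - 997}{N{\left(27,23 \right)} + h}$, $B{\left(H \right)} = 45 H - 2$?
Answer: $- \frac{4849334658}{1019} \approx -4.7589 \cdot 10^{6}$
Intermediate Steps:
$N{\left(l,y \right)} = -14$ ($N{\left(l,y \right)} = -8 - 6 = -14$)
$B{\left(H \right)} = -2 + 45 H$
$b{\left(r,h \right)} = - \frac{1765}{-14 + h}$ ($b{\left(r,h \right)} = \frac{-768 - 997}{-14 + h} = - \frac{1765}{-14 + h}$)
$-4758917 - b{\left(-1808,B{\left(23 \right)} \right)} = -4758917 - - \frac{1765}{-14 + \left(-2 + 45 \cdot 23\right)} = -4758917 - - \frac{1765}{-14 + \left(-2 + 1035\right)} = -4758917 - - \frac{1765}{-14 + 1033} = -4758917 - - \frac{1765}{1019} = -4758917 + \frac{1765}{1019} = - \frac{4849334658}{1019}$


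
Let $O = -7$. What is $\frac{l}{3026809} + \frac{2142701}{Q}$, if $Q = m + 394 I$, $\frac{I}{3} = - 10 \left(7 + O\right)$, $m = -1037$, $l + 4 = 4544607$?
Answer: $- \frac{6480833917798}{3138800933} \approx -2064.8$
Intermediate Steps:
$l = 4544603$ ($l = -4 + 4544607 = 4544603$)
$I = 0$ ($I = 3 \left(- 10 \left(7 - 7\right)\right) = 3 \left(\left(-10\right) 0\right) = 3 \cdot 0 = 0$)
$Q = -1037$ ($Q = -1037 + 394 \cdot 0 = -1037 + 0 = -1037$)
$\frac{l}{3026809} + \frac{2142701}{Q} = \frac{4544603}{3026809} + \frac{2142701}{-1037} = 4544603 \cdot \frac{1}{3026809} + 2142701 \left(- \frac{1}{1037}\right) = \frac{4544603}{3026809} - \frac{2142701}{1037} = - \frac{6480833917798}{3138800933}$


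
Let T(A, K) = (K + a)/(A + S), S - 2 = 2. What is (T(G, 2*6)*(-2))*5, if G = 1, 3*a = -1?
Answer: -70/3 ≈ -23.333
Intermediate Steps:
S = 4 (S = 2 + 2 = 4)
a = -⅓ (a = (⅓)*(-1) = -⅓ ≈ -0.33333)
T(A, K) = (-⅓ + K)/(4 + A) (T(A, K) = (K - ⅓)/(A + 4) = (-⅓ + K)/(4 + A))
(T(G, 2*6)*(-2))*5 = (((-⅓ + 2*6)/(4 + 1))*(-2))*5 = (((-⅓ + 12)/5)*(-2))*5 = (((⅕)*(35/3))*(-2))*5 = ((7/3)*(-2))*5 = -14/3*5 = -70/3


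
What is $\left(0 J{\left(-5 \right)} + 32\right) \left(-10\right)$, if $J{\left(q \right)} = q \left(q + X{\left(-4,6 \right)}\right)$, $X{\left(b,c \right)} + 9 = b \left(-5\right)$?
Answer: $-320$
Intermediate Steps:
$X{\left(b,c \right)} = -9 - 5 b$ ($X{\left(b,c \right)} = -9 + b \left(-5\right) = -9 - 5 b$)
$J{\left(q \right)} = q \left(11 + q\right)$ ($J{\left(q \right)} = q \left(q - -11\right) = q \left(q + \left(-9 + 20\right)\right) = q \left(q + 11\right) = q \left(11 + q\right)$)
$\left(0 J{\left(-5 \right)} + 32\right) \left(-10\right) = \left(0 \left(- 5 \left(11 - 5\right)\right) + 32\right) \left(-10\right) = \left(0 \left(\left(-5\right) 6\right) + 32\right) \left(-10\right) = \left(0 \left(-30\right) + 32\right) \left(-10\right) = \left(0 + 32\right) \left(-10\right) = 32 \left(-10\right) = -320$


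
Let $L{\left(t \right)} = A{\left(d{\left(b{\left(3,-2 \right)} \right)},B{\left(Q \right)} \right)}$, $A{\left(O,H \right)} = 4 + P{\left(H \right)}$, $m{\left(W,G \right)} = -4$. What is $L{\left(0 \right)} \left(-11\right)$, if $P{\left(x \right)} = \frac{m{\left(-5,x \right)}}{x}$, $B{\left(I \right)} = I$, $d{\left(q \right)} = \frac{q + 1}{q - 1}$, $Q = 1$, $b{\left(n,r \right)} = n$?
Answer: $0$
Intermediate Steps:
$d{\left(q \right)} = \frac{1 + q}{-1 + q}$
$P{\left(x \right)} = - \frac{4}{x}$
$A{\left(O,H \right)} = 4 - \frac{4}{H}$
$L{\left(t \right)} = 0$ ($L{\left(t \right)} = 4 - \frac{4}{1} = 4 - 4 = 0$)
$L{\left(0 \right)} \left(-11\right) = 0 \left(-11\right) = 0$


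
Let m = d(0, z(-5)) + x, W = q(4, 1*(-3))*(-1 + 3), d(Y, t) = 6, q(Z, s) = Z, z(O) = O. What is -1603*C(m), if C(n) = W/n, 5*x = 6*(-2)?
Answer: -32060/9 ≈ -3562.2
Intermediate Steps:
x = -12/5 (x = (6*(-2))/5 = (1/5)*(-12) = -12/5 ≈ -2.4000)
W = 8 (W = 4*(-1 + 3) = 4*2 = 8)
m = 18/5 (m = 6 - 12/5 = 18/5 ≈ 3.6000)
C(n) = 8/n
-1603*C(m) = -12824/18/5 = -12824*5/18 = -1603*20/9 = -32060/9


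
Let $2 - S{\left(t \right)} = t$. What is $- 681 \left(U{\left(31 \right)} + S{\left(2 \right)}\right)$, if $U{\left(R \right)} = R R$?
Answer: $-654441$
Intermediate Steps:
$U{\left(R \right)} = R^{2}$
$S{\left(t \right)} = 2 - t$
$- 681 \left(U{\left(31 \right)} + S{\left(2 \right)}\right) = - 681 \left(31^{2} + \left(2 - 2\right)\right) = - 681 \left(961 + \left(2 - 2\right)\right) = - 681 \left(961 + 0\right) = \left(-681\right) 961 = -654441$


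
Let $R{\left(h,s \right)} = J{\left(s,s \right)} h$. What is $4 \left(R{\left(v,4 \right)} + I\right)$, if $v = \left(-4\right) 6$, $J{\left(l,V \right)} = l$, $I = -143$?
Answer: $-956$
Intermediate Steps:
$v = -24$
$R{\left(h,s \right)} = h s$ ($R{\left(h,s \right)} = s h = h s$)
$4 \left(R{\left(v,4 \right)} + I\right) = 4 \left(\left(-24\right) 4 - 143\right) = 4 \left(-96 - 143\right) = 4 \left(-239\right) = -956$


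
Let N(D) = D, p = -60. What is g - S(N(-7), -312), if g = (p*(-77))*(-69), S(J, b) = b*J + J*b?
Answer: -323148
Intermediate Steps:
S(J, b) = 2*J*b (S(J, b) = J*b + J*b = 2*J*b)
g = -318780 (g = -60*(-77)*(-69) = 4620*(-69) = -318780)
g - S(N(-7), -312) = -318780 - 2*(-7)*(-312) = -318780 - 1*4368 = -318780 - 4368 = -323148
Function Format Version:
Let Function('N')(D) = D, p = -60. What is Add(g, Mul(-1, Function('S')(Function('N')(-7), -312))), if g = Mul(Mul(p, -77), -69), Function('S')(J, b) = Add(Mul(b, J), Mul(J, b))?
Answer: -323148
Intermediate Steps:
Function('S')(J, b) = Mul(2, J, b) (Function('S')(J, b) = Add(Mul(J, b), Mul(J, b)) = Mul(2, J, b))
g = -318780 (g = Mul(Mul(-60, -77), -69) = Mul(4620, -69) = -318780)
Add(g, Mul(-1, Function('S')(Function('N')(-7), -312))) = Add(-318780, Mul(-1, Mul(2, -7, -312))) = Add(-318780, Mul(-1, 4368)) = Add(-318780, -4368) = -323148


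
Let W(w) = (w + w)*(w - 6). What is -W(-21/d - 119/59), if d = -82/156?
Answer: -14177199974/5851561 ≈ -2422.8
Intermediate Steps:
d = -41/78 (d = -82*1/156 = -41/78 ≈ -0.52564)
W(w) = 2*w*(-6 + w) (W(w) = (2*w)*(-6 + w) = 2*w*(-6 + w))
-W(-21/d - 119/59) = -2*(-21/(-41/78) - 119/59)*(-6 + (-21/(-41/78) - 119/59)) = -2*(-21*(-78/41) - 119*1/59)*(-6 + (-21*(-78/41) - 119*1/59)) = -2*(1638/41 - 119/59)*(-6 + (1638/41 - 119/59)) = -2*91763*(-6 + 91763/2419)/2419 = -2*91763*77249/(2419*2419) = -1*14177199974/5851561 = -14177199974/5851561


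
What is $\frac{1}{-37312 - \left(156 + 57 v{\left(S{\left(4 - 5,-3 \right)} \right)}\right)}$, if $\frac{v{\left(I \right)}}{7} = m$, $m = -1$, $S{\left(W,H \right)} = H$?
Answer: $- \frac{1}{37069} \approx -2.6977 \cdot 10^{-5}$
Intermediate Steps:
$v{\left(I \right)} = -7$ ($v{\left(I \right)} = 7 \left(-1\right) = -7$)
$\frac{1}{-37312 - \left(156 + 57 v{\left(S{\left(4 - 5,-3 \right)} \right)}\right)} = \frac{1}{-37312 - -243} = \frac{1}{-37312 + \left(-156 + 399\right)} = \frac{1}{-37312 + 243} = \frac{1}{-37069} = - \frac{1}{37069}$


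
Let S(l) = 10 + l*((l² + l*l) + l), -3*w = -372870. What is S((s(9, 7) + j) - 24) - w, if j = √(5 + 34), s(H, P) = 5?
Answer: -142044 + 2206*√39 ≈ -1.2827e+5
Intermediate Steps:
w = 124290 (w = -⅓*(-372870) = 124290)
j = √39 ≈ 6.2450
S(l) = 10 + l*(l + 2*l²) (S(l) = 10 + l*((l² + l²) + l) = 10 + l*(2*l² + l) = 10 + l*(l + 2*l²))
S((s(9, 7) + j) - 24) - w = (10 + ((5 + √39) - 24)² + 2*((5 + √39) - 24)³) - 1*124290 = (10 + (-19 + √39)² + 2*(-19 + √39)³) - 124290 = -124280 + (-19 + √39)² + 2*(-19 + √39)³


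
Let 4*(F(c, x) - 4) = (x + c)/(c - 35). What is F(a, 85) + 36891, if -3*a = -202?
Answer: 14315717/388 ≈ 36896.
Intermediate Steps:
a = 202/3 (a = -⅓*(-202) = 202/3 ≈ 67.333)
F(c, x) = 4 + (c + x)/(4*(-35 + c)) (F(c, x) = 4 + ((x + c)/(c - 35))/4 = 4 + ((c + x)/(-35 + c))/4 = 4 + (c + x)/(4*(-35 + c)))
F(a, 85) + 36891 = (-560 + 85 + 17*(202/3))/(4*(-35 + 202/3)) + 36891 = (-560 + 85 + 3434/3)/(4*(97/3)) + 36891 = (¼)*(3/97)*(2009/3) + 36891 = 2009/388 + 36891 = 14315717/388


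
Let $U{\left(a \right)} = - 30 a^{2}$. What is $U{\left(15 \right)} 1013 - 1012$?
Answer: $-6838762$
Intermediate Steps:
$U{\left(15 \right)} 1013 - 1012 = - 30 \cdot 15^{2} \cdot 1013 - 1012 = \left(-30\right) 225 \cdot 1013 - 1012 = \left(-6750\right) 1013 - 1012 = -6837750 - 1012 = -6838762$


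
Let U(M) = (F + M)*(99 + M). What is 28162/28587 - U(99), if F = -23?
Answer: -430149014/28587 ≈ -15047.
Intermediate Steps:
U(M) = (-23 + M)*(99 + M)
28162/28587 - U(99) = 28162/28587 - (-2277 + 99² + 76*99) = 28162*(1/28587) - (-2277 + 9801 + 7524) = 28162/28587 - 1*15048 = 28162/28587 - 15048 = -430149014/28587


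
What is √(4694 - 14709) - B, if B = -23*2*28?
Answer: 1288 + I*√10015 ≈ 1288.0 + 100.07*I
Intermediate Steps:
B = -1288 (B = -46*28 = -1288)
√(4694 - 14709) - B = √(4694 - 14709) - 1*(-1288) = √(-10015) + 1288 = I*√10015 + 1288 = 1288 + I*√10015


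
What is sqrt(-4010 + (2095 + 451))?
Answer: 2*I*sqrt(366) ≈ 38.262*I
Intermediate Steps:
sqrt(-4010 + (2095 + 451)) = sqrt(-4010 + 2546) = sqrt(-1464) = 2*I*sqrt(366)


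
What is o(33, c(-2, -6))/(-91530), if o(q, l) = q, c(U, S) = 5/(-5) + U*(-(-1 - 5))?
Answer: -11/30510 ≈ -0.00036054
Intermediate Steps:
c(U, S) = -1 + 6*U (c(U, S) = 5*(-⅕) + U*(-1*(-6)) = -1 + U*6 = -1 + 6*U)
o(33, c(-2, -6))/(-91530) = 33/(-91530) = 33*(-1/91530) = -11/30510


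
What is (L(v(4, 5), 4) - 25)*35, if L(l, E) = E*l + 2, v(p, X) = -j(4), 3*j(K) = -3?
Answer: -665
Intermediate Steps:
j(K) = -1 (j(K) = (1/3)*(-3) = -1)
v(p, X) = 1 (v(p, X) = -1*(-1) = 1)
L(l, E) = 2 + E*l
(L(v(4, 5), 4) - 25)*35 = ((2 + 4*1) - 25)*35 = ((2 + 4) - 25)*35 = (6 - 25)*35 = -19*35 = -665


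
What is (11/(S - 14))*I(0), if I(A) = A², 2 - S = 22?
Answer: 0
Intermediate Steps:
S = -20 (S = 2 - 1*22 = 2 - 22 = -20)
(11/(S - 14))*I(0) = (11/(-20 - 14))*0² = (11/(-34))*0 = (11*(-1/34))*0 = -11/34*0 = 0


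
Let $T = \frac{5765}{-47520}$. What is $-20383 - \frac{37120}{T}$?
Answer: $\frac{329286881}{1153} \approx 2.8559 \cdot 10^{5}$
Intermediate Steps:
$T = - \frac{1153}{9504}$ ($T = 5765 \left(- \frac{1}{47520}\right) = - \frac{1153}{9504} \approx -0.12132$)
$-20383 - \frac{37120}{T} = -20383 - \frac{37120}{- \frac{1153}{9504}} = -20383 - 37120 \left(- \frac{9504}{1153}\right) = -20383 - - \frac{352788480}{1153} = -20383 + \frac{352788480}{1153} = \frac{329286881}{1153}$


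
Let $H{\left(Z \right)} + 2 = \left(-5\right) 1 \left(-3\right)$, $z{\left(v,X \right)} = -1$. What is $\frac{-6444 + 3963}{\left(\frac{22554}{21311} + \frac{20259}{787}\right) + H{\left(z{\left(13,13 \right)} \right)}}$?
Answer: $- \frac{41610729117}{667522388} \approx -62.336$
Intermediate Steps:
$H{\left(Z \right)} = 13$ ($H{\left(Z \right)} = -2 + \left(-5\right) 1 \left(-3\right) = -2 - -15 = -2 + 15 = 13$)
$\frac{-6444 + 3963}{\left(\frac{22554}{21311} + \frac{20259}{787}\right) + H{\left(z{\left(13,13 \right)} \right)}} = \frac{-6444 + 3963}{\left(\frac{22554}{21311} + \frac{20259}{787}\right) + 13} = - \frac{2481}{\left(22554 \cdot \frac{1}{21311} + 20259 \cdot \frac{1}{787}\right) + 13} = - \frac{2481}{\left(\frac{22554}{21311} + \frac{20259}{787}\right) + 13} = - \frac{2481}{\frac{449489547}{16771757} + 13} = - \frac{2481}{\frac{667522388}{16771757}} = \left(-2481\right) \frac{16771757}{667522388} = - \frac{41610729117}{667522388}$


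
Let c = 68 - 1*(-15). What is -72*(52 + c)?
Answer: -9720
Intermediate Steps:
c = 83 (c = 68 + 15 = 83)
-72*(52 + c) = -72*(52 + 83) = -72*135 = -9720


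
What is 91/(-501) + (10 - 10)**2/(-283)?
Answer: -91/501 ≈ -0.18164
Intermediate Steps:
91/(-501) + (10 - 10)**2/(-283) = 91*(-1/501) + 0**2*(-1/283) = -91/501 + 0*(-1/283) = -91/501 + 0 = -91/501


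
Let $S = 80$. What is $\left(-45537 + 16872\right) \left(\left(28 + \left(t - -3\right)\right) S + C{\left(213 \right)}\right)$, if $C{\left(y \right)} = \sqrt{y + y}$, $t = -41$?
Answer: $22932000 - 28665 \sqrt{426} \approx 2.234 \cdot 10^{7}$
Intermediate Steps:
$C{\left(y \right)} = \sqrt{2} \sqrt{y}$ ($C{\left(y \right)} = \sqrt{2 y} = \sqrt{2} \sqrt{y}$)
$\left(-45537 + 16872\right) \left(\left(28 + \left(t - -3\right)\right) S + C{\left(213 \right)}\right) = \left(-45537 + 16872\right) \left(\left(28 - 38\right) 80 + \sqrt{2} \sqrt{213}\right) = - 28665 \left(\left(28 + \left(-41 + 3\right)\right) 80 + \sqrt{426}\right) = - 28665 \left(\left(28 - 38\right) 80 + \sqrt{426}\right) = - 28665 \left(\left(-10\right) 80 + \sqrt{426}\right) = - 28665 \left(-800 + \sqrt{426}\right) = 22932000 - 28665 \sqrt{426}$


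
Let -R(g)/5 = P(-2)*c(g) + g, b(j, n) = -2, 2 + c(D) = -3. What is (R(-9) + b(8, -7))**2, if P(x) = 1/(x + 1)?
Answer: 324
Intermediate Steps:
c(D) = -5 (c(D) = -2 - 3 = -5)
P(x) = 1/(1 + x)
R(g) = -25 - 5*g (R(g) = -5*(-5/(1 - 2) + g) = -5*(-5/(-1) + g) = -5*(-1*(-5) + g) = -5*(5 + g) = -25 - 5*g)
(R(-9) + b(8, -7))**2 = ((-25 - 5*(-9)) - 2)**2 = ((-25 + 45) - 2)**2 = (20 - 2)**2 = 18**2 = 324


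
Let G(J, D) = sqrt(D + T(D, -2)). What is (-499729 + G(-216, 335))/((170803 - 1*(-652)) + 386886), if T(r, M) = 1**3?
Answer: -499729/558341 + 4*sqrt(21)/558341 ≈ -0.89499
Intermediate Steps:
T(r, M) = 1
G(J, D) = sqrt(1 + D) (G(J, D) = sqrt(D + 1) = sqrt(1 + D))
(-499729 + G(-216, 335))/((170803 - 1*(-652)) + 386886) = (-499729 + sqrt(1 + 335))/((170803 - 1*(-652)) + 386886) = (-499729 + sqrt(336))/((170803 + 652) + 386886) = (-499729 + 4*sqrt(21))/(171455 + 386886) = (-499729 + 4*sqrt(21))/558341 = (-499729 + 4*sqrt(21))*(1/558341) = -499729/558341 + 4*sqrt(21)/558341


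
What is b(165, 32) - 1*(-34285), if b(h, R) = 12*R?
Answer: 34669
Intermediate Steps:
b(165, 32) - 1*(-34285) = 12*32 - 1*(-34285) = 384 + 34285 = 34669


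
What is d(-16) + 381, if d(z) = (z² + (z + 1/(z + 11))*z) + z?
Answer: 4401/5 ≈ 880.20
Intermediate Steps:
d(z) = z + z² + z*(z + 1/(11 + z)) (d(z) = (z² + (z + 1/(11 + z))*z) + z = (z² + z*(z + 1/(11 + z))) + z = z + z² + z*(z + 1/(11 + z)))
d(-16) + 381 = -16*(12 + 2*(-16)² + 23*(-16))/(11 - 16) + 381 = -16*(12 + 2*256 - 368)/(-5) + 381 = -16*(-⅕)*(12 + 512 - 368) + 381 = -16*(-⅕)*156 + 381 = 2496/5 + 381 = 4401/5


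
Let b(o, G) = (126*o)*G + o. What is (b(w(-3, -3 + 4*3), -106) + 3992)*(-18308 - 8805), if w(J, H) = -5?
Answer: -1918705671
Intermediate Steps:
b(o, G) = o + 126*G*o (b(o, G) = 126*G*o + o = o + 126*G*o)
(b(w(-3, -3 + 4*3), -106) + 3992)*(-18308 - 8805) = (-5*(1 + 126*(-106)) + 3992)*(-18308 - 8805) = (-5*(1 - 13356) + 3992)*(-27113) = (-5*(-13355) + 3992)*(-27113) = (66775 + 3992)*(-27113) = 70767*(-27113) = -1918705671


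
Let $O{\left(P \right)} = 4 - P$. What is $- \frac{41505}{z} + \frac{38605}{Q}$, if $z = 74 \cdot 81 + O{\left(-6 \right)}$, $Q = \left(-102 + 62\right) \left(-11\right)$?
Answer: $\frac{10676111}{132088} \approx 80.826$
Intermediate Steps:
$Q = 440$ ($Q = \left(-40\right) \left(-11\right) = 440$)
$z = 6004$ ($z = 74 \cdot 81 + \left(4 - -6\right) = 5994 + \left(4 + 6\right) = 5994 + 10 = 6004$)
$- \frac{41505}{z} + \frac{38605}{Q} = - \frac{41505}{6004} + \frac{38605}{440} = \left(-41505\right) \frac{1}{6004} + 38605 \cdot \frac{1}{440} = - \frac{41505}{6004} + \frac{7721}{88} = \frac{10676111}{132088}$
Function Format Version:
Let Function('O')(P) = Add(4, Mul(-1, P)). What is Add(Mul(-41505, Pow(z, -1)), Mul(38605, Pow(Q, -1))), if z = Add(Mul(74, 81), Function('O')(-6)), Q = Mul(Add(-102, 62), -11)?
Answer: Rational(10676111, 132088) ≈ 80.826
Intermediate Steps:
Q = 440 (Q = Mul(-40, -11) = 440)
z = 6004 (z = Add(Mul(74, 81), Add(4, Mul(-1, -6))) = Add(5994, Add(4, 6)) = Add(5994, 10) = 6004)
Add(Mul(-41505, Pow(z, -1)), Mul(38605, Pow(Q, -1))) = Add(Mul(-41505, Pow(6004, -1)), Mul(38605, Pow(440, -1))) = Add(Mul(-41505, Rational(1, 6004)), Mul(38605, Rational(1, 440))) = Add(Rational(-41505, 6004), Rational(7721, 88)) = Rational(10676111, 132088)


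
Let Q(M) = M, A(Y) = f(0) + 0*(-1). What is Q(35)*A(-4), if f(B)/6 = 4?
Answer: 840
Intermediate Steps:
f(B) = 24 (f(B) = 6*4 = 24)
A(Y) = 24 (A(Y) = 24 + 0*(-1) = 24 + 0 = 24)
Q(35)*A(-4) = 35*24 = 840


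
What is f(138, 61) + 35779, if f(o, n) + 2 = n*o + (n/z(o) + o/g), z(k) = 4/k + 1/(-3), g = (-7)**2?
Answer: 2155872/49 ≈ 43997.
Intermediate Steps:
g = 49
z(k) = -1/3 + 4/k (z(k) = 4/k + 1*(-1/3) = 4/k - 1/3 = -1/3 + 4/k)
f(o, n) = -2 + o/49 + n*o + 3*n*o/(12 - o) (f(o, n) = -2 + (n*o + (n/(((12 - o)/(3*o))) + o/49)) = -2 + (n*o + (n*(3*o/(12 - o)) + o*(1/49))) = -2 + (n*o + (3*n*o/(12 - o) + o/49)) = -2 + (n*o + (o/49 + 3*n*o/(12 - o))) = -2 + (o/49 + n*o + 3*n*o/(12 - o)) = -2 + o/49 + n*o + 3*n*o/(12 - o))
f(138, 61) + 35779 = ((-12 + 138)*(-98 + 138 + 49*61*138) - 147*61*138)/(49*(-12 + 138)) + 35779 = (1/49)*(126*(-98 + 138 + 412482) - 1237446)/126 + 35779 = (1/49)*(1/126)*(126*412522 - 1237446) + 35779 = (1/49)*(1/126)*(51977772 - 1237446) + 35779 = (1/49)*(1/126)*50740326 + 35779 = 402701/49 + 35779 = 2155872/49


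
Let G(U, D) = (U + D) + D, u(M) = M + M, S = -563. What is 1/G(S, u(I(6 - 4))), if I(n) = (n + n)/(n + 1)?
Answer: -3/1673 ≈ -0.0017932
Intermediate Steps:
I(n) = 2*n/(1 + n) (I(n) = (2*n)/(1 + n) = 2*n/(1 + n))
u(M) = 2*M
G(U, D) = U + 2*D (G(U, D) = (D + U) + D = U + 2*D)
1/G(S, u(I(6 - 4))) = 1/(-563 + 2*(2*(2*(6 - 4)/(1 + (6 - 4))))) = 1/(-563 + 2*(2*(2*2/(1 + 2)))) = 1/(-563 + 2*(2*(2*2/3))) = 1/(-563 + 2*(2*(2*2*(1/3)))) = 1/(-563 + 2*(2*(4/3))) = 1/(-563 + 2*(8/3)) = 1/(-563 + 16/3) = 1/(-1673/3) = -3/1673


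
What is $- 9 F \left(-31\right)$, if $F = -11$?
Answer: $-3069$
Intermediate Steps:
$- 9 F \left(-31\right) = \left(-9\right) \left(-11\right) \left(-31\right) = 99 \left(-31\right) = -3069$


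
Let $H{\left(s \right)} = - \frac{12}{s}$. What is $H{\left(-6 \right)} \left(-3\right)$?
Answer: $-6$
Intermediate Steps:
$H{\left(-6 \right)} \left(-3\right) = - \frac{12}{-6} \left(-3\right) = \left(-12\right) \left(- \frac{1}{6}\right) \left(-3\right) = 2 \left(-3\right) = -6$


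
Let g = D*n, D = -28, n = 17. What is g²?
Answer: 226576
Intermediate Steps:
g = -476 (g = -28*17 = -476)
g² = (-476)² = 226576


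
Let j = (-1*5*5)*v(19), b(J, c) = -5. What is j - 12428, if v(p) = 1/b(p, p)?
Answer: -12423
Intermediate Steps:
v(p) = -⅕ (v(p) = 1/(-5) = -⅕)
j = 5 (j = (-1*5*5)*(-⅕) = -5*5*(-⅕) = -25*(-⅕) = 5)
j - 12428 = 5 - 12428 = -12423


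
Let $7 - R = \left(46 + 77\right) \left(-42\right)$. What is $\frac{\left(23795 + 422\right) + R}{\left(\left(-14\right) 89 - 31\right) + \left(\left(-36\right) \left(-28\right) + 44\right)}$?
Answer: $- \frac{5878}{45} \approx -130.62$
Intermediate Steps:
$R = 5173$ ($R = 7 - \left(46 + 77\right) \left(-42\right) = 7 - 123 \left(-42\right) = 7 - -5166 = 7 + 5166 = 5173$)
$\frac{\left(23795 + 422\right) + R}{\left(\left(-14\right) 89 - 31\right) + \left(\left(-36\right) \left(-28\right) + 44\right)} = \frac{\left(23795 + 422\right) + 5173}{\left(\left(-14\right) 89 - 31\right) + \left(\left(-36\right) \left(-28\right) + 44\right)} = \frac{24217 + 5173}{\left(-1246 - 31\right) + \left(1008 + 44\right)} = \frac{29390}{-1277 + 1052} = \frac{29390}{-225} = 29390 \left(- \frac{1}{225}\right) = - \frac{5878}{45}$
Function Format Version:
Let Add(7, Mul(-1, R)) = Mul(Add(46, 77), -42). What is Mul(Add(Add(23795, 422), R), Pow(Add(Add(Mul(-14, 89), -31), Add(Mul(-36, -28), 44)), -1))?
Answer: Rational(-5878, 45) ≈ -130.62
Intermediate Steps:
R = 5173 (R = Add(7, Mul(-1, Mul(Add(46, 77), -42))) = Add(7, Mul(-1, Mul(123, -42))) = Add(7, Mul(-1, -5166)) = Add(7, 5166) = 5173)
Mul(Add(Add(23795, 422), R), Pow(Add(Add(Mul(-14, 89), -31), Add(Mul(-36, -28), 44)), -1)) = Mul(Add(Add(23795, 422), 5173), Pow(Add(Add(Mul(-14, 89), -31), Add(Mul(-36, -28), 44)), -1)) = Mul(Add(24217, 5173), Pow(Add(Add(-1246, -31), Add(1008, 44)), -1)) = Mul(29390, Pow(Add(-1277, 1052), -1)) = Mul(29390, Pow(-225, -1)) = Mul(29390, Rational(-1, 225)) = Rational(-5878, 45)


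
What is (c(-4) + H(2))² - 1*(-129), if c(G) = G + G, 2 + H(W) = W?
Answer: 193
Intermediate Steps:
H(W) = -2 + W
c(G) = 2*G
(c(-4) + H(2))² - 1*(-129) = (2*(-4) + (-2 + 2))² - 1*(-129) = (-8 + 0)² + 129 = (-8)² + 129 = 64 + 129 = 193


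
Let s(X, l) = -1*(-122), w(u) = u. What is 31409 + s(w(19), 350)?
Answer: 31531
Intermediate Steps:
s(X, l) = 122
31409 + s(w(19), 350) = 31409 + 122 = 31531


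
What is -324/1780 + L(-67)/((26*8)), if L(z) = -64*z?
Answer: 118207/5785 ≈ 20.433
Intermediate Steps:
-324/1780 + L(-67)/((26*8)) = -324/1780 + (-64*(-67))/((26*8)) = -324*1/1780 + 4288/208 = -81/445 + 4288*(1/208) = -81/445 + 268/13 = 118207/5785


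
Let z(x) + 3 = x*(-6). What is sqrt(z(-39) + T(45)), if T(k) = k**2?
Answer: 4*sqrt(141) ≈ 47.497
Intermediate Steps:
z(x) = -3 - 6*x (z(x) = -3 + x*(-6) = -3 - 6*x)
sqrt(z(-39) + T(45)) = sqrt((-3 - 6*(-39)) + 45**2) = sqrt((-3 + 234) + 2025) = sqrt(231 + 2025) = sqrt(2256) = 4*sqrt(141)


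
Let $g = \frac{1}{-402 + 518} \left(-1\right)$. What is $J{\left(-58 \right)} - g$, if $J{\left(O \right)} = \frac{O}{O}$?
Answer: $\frac{117}{116} \approx 1.0086$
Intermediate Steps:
$J{\left(O \right)} = 1$
$g = - \frac{1}{116}$ ($g = \frac{1}{116} \left(-1\right) = - \frac{1}{116} \approx -0.0086207$)
$J{\left(-58 \right)} - g = 1 - - \frac{1}{116} = 1 + \frac{1}{116} = \frac{117}{116}$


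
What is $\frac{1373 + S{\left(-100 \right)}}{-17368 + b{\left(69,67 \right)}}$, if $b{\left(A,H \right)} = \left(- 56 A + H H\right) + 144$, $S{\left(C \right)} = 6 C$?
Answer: $- \frac{773}{16599} \approx -0.046569$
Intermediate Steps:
$b{\left(A,H \right)} = 144 + H^{2} - 56 A$ ($b{\left(A,H \right)} = \left(- 56 A + H^{2}\right) + 144 = \left(H^{2} - 56 A\right) + 144 = 144 + H^{2} - 56 A$)
$\frac{1373 + S{\left(-100 \right)}}{-17368 + b{\left(69,67 \right)}} = \frac{1373 + 6 \left(-100\right)}{-17368 + \left(144 + 67^{2} - 3864\right)} = \frac{1373 - 600}{-17368 + \left(144 + 4489 - 3864\right)} = \frac{773}{-17368 + 769} = \frac{773}{-16599} = 773 \left(- \frac{1}{16599}\right) = - \frac{773}{16599}$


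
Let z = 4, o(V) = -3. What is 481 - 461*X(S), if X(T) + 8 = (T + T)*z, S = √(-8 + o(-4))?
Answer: 4169 - 3688*I*√11 ≈ 4169.0 - 12232.0*I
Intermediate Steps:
S = I*√11 (S = √(-8 - 3) = √(-11) = I*√11 ≈ 3.3166*I)
X(T) = -8 + 8*T (X(T) = -8 + (T + T)*4 = -8 + (2*T)*4 = -8 + 8*T)
481 - 461*X(S) = 481 - 461*(-8 + 8*(I*√11)) = 481 - 461*(-8 + 8*I*√11) = 481 + (3688 - 3688*I*√11) = 4169 - 3688*I*√11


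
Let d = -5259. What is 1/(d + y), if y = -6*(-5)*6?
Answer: -1/5079 ≈ -0.00019689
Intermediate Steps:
y = 180 (y = 30*6 = 180)
1/(d + y) = 1/(-5259 + 180) = 1/(-5079) = -1/5079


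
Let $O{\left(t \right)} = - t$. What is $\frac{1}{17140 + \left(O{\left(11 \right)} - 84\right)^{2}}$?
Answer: $\frac{1}{26165} \approx 3.8219 \cdot 10^{-5}$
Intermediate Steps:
$\frac{1}{17140 + \left(O{\left(11 \right)} - 84\right)^{2}} = \frac{1}{17140 + \left(\left(-1\right) 11 - 84\right)^{2}} = \frac{1}{17140 + \left(-11 - 84\right)^{2}} = \frac{1}{17140 + \left(-95\right)^{2}} = \frac{1}{17140 + 9025} = \frac{1}{26165}$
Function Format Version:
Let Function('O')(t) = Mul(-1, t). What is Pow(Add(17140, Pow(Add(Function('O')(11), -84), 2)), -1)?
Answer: Rational(1, 26165) ≈ 3.8219e-5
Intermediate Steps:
Pow(Add(17140, Pow(Add(Function('O')(11), -84), 2)), -1) = Pow(Add(17140, Pow(Add(Mul(-1, 11), -84), 2)), -1) = Pow(Add(17140, Pow(Add(-11, -84), 2)), -1) = Pow(Add(17140, Pow(-95, 2)), -1) = Pow(Add(17140, 9025), -1) = Pow(26165, -1) = Rational(1, 26165)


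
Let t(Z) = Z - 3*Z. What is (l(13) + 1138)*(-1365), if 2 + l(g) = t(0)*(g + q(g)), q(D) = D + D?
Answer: -1550640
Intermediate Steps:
q(D) = 2*D
t(Z) = -2*Z
l(g) = -2 (l(g) = -2 + (-2*0)*(g + 2*g) = -2 + 0*(3*g) = -2 + 0 = -2)
(l(13) + 1138)*(-1365) = (-2 + 1138)*(-1365) = 1136*(-1365) = -1550640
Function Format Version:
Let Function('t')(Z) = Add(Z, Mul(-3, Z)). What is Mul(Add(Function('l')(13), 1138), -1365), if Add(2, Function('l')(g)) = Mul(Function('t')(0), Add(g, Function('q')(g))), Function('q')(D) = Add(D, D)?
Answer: -1550640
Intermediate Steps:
Function('q')(D) = Mul(2, D)
Function('t')(Z) = Mul(-2, Z)
Function('l')(g) = -2 (Function('l')(g) = Add(-2, Mul(Mul(-2, 0), Add(g, Mul(2, g)))) = Add(-2, Mul(0, Mul(3, g))) = Add(-2, 0) = -2)
Mul(Add(Function('l')(13), 1138), -1365) = Mul(Add(-2, 1138), -1365) = Mul(1136, -1365) = -1550640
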